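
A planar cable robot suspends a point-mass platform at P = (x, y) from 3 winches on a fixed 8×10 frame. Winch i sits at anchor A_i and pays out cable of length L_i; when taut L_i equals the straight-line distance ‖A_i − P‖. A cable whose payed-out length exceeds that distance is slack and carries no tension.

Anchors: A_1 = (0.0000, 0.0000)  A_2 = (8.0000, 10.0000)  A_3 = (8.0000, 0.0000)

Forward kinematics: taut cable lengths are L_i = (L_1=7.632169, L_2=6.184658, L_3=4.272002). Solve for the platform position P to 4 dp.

(6.5000, 4.0000)

expand ‖A_i−P‖²=L_i² and subtract eq 1 (q_i ≔ ‖A_i‖²−L_i²)
q_1 = 0.0000+0.0000−58.2500 = -58.2500
eq1−eq2 → [-16.0000  -20.0000]·P = -184.0000
eq1−eq3 → [-16.0000  0.0000]·P = -104.0000
2×2 solve → P = (6.5000, 4.0000)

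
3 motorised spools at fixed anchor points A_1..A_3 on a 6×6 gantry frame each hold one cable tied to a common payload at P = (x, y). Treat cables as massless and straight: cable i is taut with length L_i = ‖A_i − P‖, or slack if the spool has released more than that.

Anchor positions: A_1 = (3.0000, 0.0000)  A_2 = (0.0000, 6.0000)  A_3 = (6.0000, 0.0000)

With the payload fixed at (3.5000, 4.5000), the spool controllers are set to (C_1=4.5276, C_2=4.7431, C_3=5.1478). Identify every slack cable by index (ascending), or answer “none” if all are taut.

cable 1: √((-0.5000)²+(-4.5000)²)=4.5277, C_1=4.5276: taut
cable 2: √((-3.5000)²+(1.5000)²)=3.8079, C_2=4.7431: slack
cable 3: √((2.5000)²+(-4.5000)²)=5.1478, C_3=5.1478: taut

2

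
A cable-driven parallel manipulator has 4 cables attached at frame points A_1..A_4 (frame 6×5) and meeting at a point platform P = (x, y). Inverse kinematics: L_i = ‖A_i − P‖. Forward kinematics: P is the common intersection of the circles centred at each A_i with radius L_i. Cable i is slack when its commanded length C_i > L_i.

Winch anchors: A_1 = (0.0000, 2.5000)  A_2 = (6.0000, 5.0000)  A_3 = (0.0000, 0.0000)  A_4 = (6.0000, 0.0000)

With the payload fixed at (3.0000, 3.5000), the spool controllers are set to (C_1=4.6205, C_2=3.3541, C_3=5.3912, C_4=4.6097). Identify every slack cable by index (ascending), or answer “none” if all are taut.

1, 3

cable 1: L_1 = ‖A_1−P‖ = 3.1623;  C_1 = 4.6205 → slack
cable 2: L_2 = ‖A_2−P‖ = 3.3541;  C_2 = 3.3541 → taut
cable 3: L_3 = ‖A_3−P‖ = 4.6098;  C_3 = 5.3912 → slack
cable 4: L_4 = ‖A_4−P‖ = 4.6098;  C_4 = 4.6097 → taut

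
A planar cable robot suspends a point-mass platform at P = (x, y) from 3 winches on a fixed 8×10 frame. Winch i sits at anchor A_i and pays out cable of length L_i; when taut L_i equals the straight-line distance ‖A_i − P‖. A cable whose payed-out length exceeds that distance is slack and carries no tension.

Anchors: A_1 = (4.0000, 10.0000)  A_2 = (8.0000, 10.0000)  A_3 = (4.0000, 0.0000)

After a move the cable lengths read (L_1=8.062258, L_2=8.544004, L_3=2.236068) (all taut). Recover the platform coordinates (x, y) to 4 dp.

(5.0000, 2.0000)

each cable: (A_i−P)·(A_i−P) = L_i²; let k_i = ‖A_i‖²−L_i²
k_1 = 16.0000+100.0000−65.0000 = 51.0000
row 1: -8.0000x + 0.0000y = -40.0000  (k_2=91.0000)
row 2: 0.0000x + 20.0000y = 40.0000  (k_3=11.0000)
Cramer on rows 1–2 → x = 5.0000, y = 2.0000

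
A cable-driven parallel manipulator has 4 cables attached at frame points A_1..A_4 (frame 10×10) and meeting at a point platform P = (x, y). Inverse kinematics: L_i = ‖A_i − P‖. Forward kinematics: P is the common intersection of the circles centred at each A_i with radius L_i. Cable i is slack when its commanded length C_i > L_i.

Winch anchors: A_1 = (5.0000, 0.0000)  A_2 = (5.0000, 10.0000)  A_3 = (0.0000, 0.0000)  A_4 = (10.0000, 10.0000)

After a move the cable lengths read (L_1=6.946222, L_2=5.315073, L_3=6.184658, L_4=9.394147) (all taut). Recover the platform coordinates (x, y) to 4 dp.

(1.5000, 6.0000)

expand ‖A_i−P‖²=L_i² and subtract eq 1 (k_i ≔ ‖A_i‖²−L_i²)
k_1 = 25.0000+0.0000−48.2500 = -23.2500
eq1−eq2 → [0.0000  -20.0000]·P = -120.0000
eq1−eq3 → [10.0000  0.0000]·P = 15.0000
eq1−eq4 → [-10.0000  -20.0000]·P = -135.0000
2×2 solve → P = (1.5000, 6.0000)
check cable 4: ‖A_4−P‖² = 88.2500 ≈ L_4² = 88.2500 ✓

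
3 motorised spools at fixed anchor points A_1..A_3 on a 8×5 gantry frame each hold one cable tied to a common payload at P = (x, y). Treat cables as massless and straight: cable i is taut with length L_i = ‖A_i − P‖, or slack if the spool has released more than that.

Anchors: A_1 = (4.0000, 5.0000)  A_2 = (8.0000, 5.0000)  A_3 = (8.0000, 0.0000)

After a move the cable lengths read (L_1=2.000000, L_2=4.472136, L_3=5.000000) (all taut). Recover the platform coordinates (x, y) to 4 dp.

each cable: (A_i−P)·(A_i−P) = L_i²; let c_i = ‖A_i‖²−L_i²
c_1 = 16.0000+25.0000−4.0000 = 37.0000
row 1: -8.0000x + 0.0000y = -32.0000  (c_2=69.0000)
row 2: -8.0000x + 10.0000y = -2.0000  (c_3=39.0000)
Cramer on rows 1–2 → x = 4.0000, y = 3.0000

(4.0000, 3.0000)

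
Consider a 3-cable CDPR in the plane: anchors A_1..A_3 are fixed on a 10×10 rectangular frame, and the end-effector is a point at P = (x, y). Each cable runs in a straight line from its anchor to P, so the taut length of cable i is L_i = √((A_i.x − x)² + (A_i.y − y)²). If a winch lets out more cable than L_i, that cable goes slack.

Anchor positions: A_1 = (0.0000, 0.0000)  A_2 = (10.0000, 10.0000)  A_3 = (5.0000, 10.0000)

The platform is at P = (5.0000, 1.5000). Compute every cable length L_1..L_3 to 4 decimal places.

cable 1: Δx=-5.0000, Δy=-1.5000; L_1 = √(Δx²+Δy²) = 5.2202
cable 2: Δx=5.0000, Δy=8.5000; L_2 = √(Δx²+Δy²) = 9.8615
cable 3: Δx=0.0000, Δy=8.5000; L_3 = √(Δx²+Δy²) = 8.5000

(5.2202, 9.8615, 8.5000)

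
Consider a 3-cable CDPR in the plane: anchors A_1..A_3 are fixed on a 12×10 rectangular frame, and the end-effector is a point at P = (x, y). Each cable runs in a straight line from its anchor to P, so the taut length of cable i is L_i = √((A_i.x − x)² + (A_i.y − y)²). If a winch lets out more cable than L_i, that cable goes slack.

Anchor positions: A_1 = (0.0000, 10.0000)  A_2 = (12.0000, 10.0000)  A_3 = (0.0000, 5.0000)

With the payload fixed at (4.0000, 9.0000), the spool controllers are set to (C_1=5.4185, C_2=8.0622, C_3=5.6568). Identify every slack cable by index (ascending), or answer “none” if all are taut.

cable 1: √((-4.0000)²+(1.0000)²)=4.1231, C_1=5.4185: slack
cable 2: √((8.0000)²+(1.0000)²)=8.0623, C_2=8.0622: taut
cable 3: √((-4.0000)²+(-4.0000)²)=5.6569, C_3=5.6568: taut

1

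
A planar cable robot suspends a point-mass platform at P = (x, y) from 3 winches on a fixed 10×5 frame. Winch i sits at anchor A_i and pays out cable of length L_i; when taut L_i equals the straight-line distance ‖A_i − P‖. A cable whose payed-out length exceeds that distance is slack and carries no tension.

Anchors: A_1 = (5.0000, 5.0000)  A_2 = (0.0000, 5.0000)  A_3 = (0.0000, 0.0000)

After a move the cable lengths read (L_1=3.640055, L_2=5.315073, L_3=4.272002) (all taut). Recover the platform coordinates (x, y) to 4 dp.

(4.0000, 1.5000)

circle eqns → linear via eq_j − eq_1; set k_j = A_j·A_j − L_j²
k_1 = 25.0000+25.0000−13.2500 = 36.7500
10.0000·x + 0.0000·y = k_1−k_2 = 40.0000
10.0000·x + 10.0000·y = k_1−k_3 = 55.0000
solve first two rows → x=4.0000, y=1.5000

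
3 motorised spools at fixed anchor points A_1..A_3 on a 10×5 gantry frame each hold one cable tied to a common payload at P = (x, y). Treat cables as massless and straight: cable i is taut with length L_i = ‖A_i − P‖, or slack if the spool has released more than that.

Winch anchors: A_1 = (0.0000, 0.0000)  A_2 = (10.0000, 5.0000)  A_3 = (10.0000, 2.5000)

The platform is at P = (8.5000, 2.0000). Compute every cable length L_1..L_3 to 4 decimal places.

L_1 = √((0.0000−8.5000)² + (0.0000−2.0000)²) = 8.7321
L_2 = √((10.0000−8.5000)² + (5.0000−2.0000)²) = 3.3541
L_3 = √((10.0000−8.5000)² + (2.5000−2.0000)²) = 1.5811

(8.7321, 3.3541, 1.5811)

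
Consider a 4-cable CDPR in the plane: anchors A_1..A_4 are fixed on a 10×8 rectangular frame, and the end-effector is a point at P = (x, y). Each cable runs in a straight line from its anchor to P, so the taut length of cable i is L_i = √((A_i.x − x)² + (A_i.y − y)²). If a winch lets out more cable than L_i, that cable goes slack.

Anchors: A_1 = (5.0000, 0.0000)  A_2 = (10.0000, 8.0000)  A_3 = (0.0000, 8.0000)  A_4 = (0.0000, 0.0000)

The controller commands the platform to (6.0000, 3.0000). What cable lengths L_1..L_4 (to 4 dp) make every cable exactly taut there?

(3.1623, 6.4031, 7.8102, 6.7082)

L_1 = √((5.0000−6.0000)² + (0.0000−3.0000)²) = 3.1623
L_2 = √((10.0000−6.0000)² + (8.0000−3.0000)²) = 6.4031
L_3 = √((0.0000−6.0000)² + (8.0000−3.0000)²) = 7.8102
L_4 = √((0.0000−6.0000)² + (0.0000−3.0000)²) = 6.7082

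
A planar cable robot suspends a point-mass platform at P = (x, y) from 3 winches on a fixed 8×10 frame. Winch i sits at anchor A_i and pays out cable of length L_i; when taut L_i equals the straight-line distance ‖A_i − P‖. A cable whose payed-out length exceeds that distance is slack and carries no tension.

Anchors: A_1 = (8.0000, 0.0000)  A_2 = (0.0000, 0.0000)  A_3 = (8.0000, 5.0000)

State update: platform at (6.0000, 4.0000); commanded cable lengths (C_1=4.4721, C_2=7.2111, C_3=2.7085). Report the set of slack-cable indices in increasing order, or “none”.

cable 1: L_1 = ‖A_1−P‖ = 4.4721;  C_1 = 4.4721 → taut
cable 2: L_2 = ‖A_2−P‖ = 7.2111;  C_2 = 7.2111 → taut
cable 3: L_3 = ‖A_3−P‖ = 2.2361;  C_3 = 2.7085 → slack

3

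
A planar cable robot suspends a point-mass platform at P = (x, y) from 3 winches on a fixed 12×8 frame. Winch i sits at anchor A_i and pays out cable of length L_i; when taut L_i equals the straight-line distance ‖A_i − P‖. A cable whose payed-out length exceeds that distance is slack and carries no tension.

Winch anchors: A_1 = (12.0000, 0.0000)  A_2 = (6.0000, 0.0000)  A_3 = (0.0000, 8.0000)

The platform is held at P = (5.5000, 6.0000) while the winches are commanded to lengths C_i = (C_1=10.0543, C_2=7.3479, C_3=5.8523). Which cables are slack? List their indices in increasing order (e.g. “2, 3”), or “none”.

cable 1: L_1 = ‖A_1−P‖ = 8.8459;  C_1 = 10.0543 → slack
cable 2: L_2 = ‖A_2−P‖ = 6.0208;  C_2 = 7.3479 → slack
cable 3: L_3 = ‖A_3−P‖ = 5.8523;  C_3 = 5.8523 → taut

1, 2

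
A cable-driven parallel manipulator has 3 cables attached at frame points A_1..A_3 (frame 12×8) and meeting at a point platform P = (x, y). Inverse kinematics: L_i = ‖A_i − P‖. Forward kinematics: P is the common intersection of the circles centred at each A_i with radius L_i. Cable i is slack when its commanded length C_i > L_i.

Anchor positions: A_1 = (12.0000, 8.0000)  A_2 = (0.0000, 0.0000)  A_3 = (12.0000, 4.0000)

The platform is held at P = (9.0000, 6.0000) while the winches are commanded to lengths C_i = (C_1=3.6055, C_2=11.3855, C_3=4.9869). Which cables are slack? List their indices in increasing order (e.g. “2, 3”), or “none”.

2, 3

cable 1: √((3.0000)²+(2.0000)²)=3.6056, C_1=3.6055: taut
cable 2: √((-9.0000)²+(-6.0000)²)=10.8167, C_2=11.3855: slack
cable 3: √((3.0000)²+(-2.0000)²)=3.6056, C_3=4.9869: slack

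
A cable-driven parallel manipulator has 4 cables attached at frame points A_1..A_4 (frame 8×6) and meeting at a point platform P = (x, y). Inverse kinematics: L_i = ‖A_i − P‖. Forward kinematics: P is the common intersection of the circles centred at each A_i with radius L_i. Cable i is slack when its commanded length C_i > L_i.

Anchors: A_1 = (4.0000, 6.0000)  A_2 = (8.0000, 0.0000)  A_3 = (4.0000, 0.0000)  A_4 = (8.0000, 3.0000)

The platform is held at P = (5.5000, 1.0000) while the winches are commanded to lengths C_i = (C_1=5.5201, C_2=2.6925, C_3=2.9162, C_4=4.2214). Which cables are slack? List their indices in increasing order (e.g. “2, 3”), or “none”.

1, 3, 4

cable 1: √((-1.5000)²+(5.0000)²)=5.2202, C_1=5.5201: slack
cable 2: √((2.5000)²+(-1.0000)²)=2.6926, C_2=2.6925: taut
cable 3: √((-1.5000)²+(-1.0000)²)=1.8028, C_3=2.9162: slack
cable 4: √((2.5000)²+(2.0000)²)=3.2016, C_4=4.2214: slack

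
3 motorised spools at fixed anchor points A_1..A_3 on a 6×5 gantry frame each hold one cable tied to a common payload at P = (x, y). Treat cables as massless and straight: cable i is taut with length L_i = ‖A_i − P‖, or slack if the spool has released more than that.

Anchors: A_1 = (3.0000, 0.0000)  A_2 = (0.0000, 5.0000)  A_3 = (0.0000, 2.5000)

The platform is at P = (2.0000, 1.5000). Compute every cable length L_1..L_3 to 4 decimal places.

L_1 = √((3.0000−2.0000)² + (0.0000−1.5000)²) = 1.8028
L_2 = √((0.0000−2.0000)² + (5.0000−1.5000)²) = 4.0311
L_3 = √((0.0000−2.0000)² + (2.5000−1.5000)²) = 2.2361

(1.8028, 4.0311, 2.2361)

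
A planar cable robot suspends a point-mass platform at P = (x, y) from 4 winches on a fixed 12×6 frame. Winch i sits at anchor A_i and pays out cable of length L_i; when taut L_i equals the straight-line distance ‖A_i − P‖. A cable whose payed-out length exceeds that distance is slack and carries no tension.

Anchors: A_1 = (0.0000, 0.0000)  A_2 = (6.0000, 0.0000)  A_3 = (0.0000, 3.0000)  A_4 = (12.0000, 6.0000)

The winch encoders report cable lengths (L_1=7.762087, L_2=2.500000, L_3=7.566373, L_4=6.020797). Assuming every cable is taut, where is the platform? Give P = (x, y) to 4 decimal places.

expand ‖A_i−P‖²=L_i² and subtract eq 1 (k_i ≔ ‖A_i‖²−L_i²)
k_1 = 0.0000+0.0000−60.2500 = -60.2500
eq1−eq2 → [-12.0000  0.0000]·P = -90.0000
eq1−eq3 → [0.0000  -6.0000]·P = -12.0000
eq1−eq4 → [-24.0000  -12.0000]·P = -204.0000
2×2 solve → P = (7.5000, 2.0000)
check cable 4: ‖A_4−P‖² = 36.2500 ≈ L_4² = 36.2500 ✓

(7.5000, 2.0000)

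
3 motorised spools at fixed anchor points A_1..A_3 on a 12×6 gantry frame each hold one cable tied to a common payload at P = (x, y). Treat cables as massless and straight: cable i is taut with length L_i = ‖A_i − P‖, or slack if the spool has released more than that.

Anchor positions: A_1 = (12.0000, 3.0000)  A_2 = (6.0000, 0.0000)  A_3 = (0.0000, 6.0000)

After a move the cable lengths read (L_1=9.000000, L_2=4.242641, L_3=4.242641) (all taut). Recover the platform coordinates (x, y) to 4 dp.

(3.0000, 3.0000)

expand ‖A_i−P‖²=L_i² and subtract eq 1 (q_i ≔ ‖A_i‖²−L_i²)
q_1 = 144.0000+9.0000−81.0000 = 72.0000
eq1−eq2 → [12.0000  6.0000]·P = 54.0000
eq1−eq3 → [24.0000  -6.0000]·P = 54.0000
2×2 solve → P = (3.0000, 3.0000)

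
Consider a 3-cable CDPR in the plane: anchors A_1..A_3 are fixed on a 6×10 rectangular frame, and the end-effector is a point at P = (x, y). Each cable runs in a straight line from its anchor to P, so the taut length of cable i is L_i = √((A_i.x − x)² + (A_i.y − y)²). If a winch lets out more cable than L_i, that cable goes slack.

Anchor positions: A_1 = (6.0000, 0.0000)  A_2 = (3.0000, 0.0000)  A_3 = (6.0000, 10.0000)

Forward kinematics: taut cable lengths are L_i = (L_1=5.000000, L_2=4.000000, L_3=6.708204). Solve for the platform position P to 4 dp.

(3.0000, 4.0000)

circle eqns → linear via eq_j − eq_1; set q_j = A_j·A_j − L_j²
q_1 = 36.0000+0.0000−25.0000 = 11.0000
6.0000·x + 0.0000·y = q_1−q_2 = 18.0000
0.0000·x − 20.0000·y = q_1−q_3 = -80.0000
solve first two rows → x=3.0000, y=4.0000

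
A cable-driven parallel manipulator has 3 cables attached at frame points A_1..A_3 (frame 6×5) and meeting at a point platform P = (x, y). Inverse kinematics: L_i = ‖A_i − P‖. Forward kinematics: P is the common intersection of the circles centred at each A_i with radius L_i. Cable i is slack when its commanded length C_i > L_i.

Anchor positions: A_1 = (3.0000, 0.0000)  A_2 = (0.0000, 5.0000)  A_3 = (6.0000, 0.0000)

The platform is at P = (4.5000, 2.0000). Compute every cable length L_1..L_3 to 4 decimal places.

L_1: Δ = A_1−P = (-1.5000, -2.0000) → ‖Δ‖ = √6.2500 = 2.5000
L_2: Δ = A_2−P = (-4.5000, 3.0000) → ‖Δ‖ = √29.2500 = 5.4083
L_3: Δ = A_3−P = (1.5000, -2.0000) → ‖Δ‖ = √6.2500 = 2.5000

(2.5000, 5.4083, 2.5000)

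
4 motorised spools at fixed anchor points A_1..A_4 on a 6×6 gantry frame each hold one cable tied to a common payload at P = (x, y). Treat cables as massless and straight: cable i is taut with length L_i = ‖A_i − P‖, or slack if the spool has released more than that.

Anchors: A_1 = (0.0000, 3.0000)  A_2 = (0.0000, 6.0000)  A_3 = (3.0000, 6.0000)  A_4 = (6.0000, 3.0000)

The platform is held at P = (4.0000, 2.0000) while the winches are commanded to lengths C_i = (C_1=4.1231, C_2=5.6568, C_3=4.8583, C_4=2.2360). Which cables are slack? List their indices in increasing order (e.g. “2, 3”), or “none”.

cable 1: L_1 = ‖A_1−P‖ = 4.1231;  C_1 = 4.1231 → taut
cable 2: L_2 = ‖A_2−P‖ = 5.6569;  C_2 = 5.6568 → taut
cable 3: L_3 = ‖A_3−P‖ = 4.1231;  C_3 = 4.8583 → slack
cable 4: L_4 = ‖A_4−P‖ = 2.2361;  C_4 = 2.2360 → taut

3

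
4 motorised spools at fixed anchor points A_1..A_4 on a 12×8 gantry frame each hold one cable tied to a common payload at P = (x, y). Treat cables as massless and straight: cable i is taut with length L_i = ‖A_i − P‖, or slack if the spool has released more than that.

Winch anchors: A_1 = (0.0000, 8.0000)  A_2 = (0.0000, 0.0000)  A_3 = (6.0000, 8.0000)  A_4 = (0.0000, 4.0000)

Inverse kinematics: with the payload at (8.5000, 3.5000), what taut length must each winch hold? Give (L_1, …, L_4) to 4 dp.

(9.6177, 9.1924, 5.1478, 8.5147)

L_1: Δ = A_1−P = (-8.5000, 4.5000) → ‖Δ‖ = √92.5000 = 9.6177
L_2: Δ = A_2−P = (-8.5000, -3.5000) → ‖Δ‖ = √84.5000 = 9.1924
L_3: Δ = A_3−P = (-2.5000, 4.5000) → ‖Δ‖ = √26.5000 = 5.1478
L_4: Δ = A_4−P = (-8.5000, 0.5000) → ‖Δ‖ = √72.5000 = 8.5147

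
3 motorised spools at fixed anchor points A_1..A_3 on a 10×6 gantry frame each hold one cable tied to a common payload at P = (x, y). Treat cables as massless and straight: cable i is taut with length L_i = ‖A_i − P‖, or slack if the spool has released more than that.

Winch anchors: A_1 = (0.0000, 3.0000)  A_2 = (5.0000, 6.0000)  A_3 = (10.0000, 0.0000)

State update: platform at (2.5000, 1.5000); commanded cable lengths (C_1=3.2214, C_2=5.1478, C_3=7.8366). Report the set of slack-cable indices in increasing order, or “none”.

cable 1: L_1 = ‖A_1−P‖ = 2.9155;  C_1 = 3.2214 → slack
cable 2: L_2 = ‖A_2−P‖ = 5.1478;  C_2 = 5.1478 → taut
cable 3: L_3 = ‖A_3−P‖ = 7.6485;  C_3 = 7.8366 → slack

1, 3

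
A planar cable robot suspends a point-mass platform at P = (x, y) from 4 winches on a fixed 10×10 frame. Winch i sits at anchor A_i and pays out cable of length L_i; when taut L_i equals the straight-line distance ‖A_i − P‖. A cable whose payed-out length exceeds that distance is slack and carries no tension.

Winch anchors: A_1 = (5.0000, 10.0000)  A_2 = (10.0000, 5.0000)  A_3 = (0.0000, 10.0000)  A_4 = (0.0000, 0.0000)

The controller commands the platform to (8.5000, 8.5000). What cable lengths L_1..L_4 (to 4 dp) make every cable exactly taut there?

(3.8079, 3.8079, 8.6313, 12.0208)

cable 1: Δx=-3.5000, Δy=1.5000; L_1 = √(Δx²+Δy²) = 3.8079
cable 2: Δx=1.5000, Δy=-3.5000; L_2 = √(Δx²+Δy²) = 3.8079
cable 3: Δx=-8.5000, Δy=1.5000; L_3 = √(Δx²+Δy²) = 8.6313
cable 4: Δx=-8.5000, Δy=-8.5000; L_4 = √(Δx²+Δy²) = 12.0208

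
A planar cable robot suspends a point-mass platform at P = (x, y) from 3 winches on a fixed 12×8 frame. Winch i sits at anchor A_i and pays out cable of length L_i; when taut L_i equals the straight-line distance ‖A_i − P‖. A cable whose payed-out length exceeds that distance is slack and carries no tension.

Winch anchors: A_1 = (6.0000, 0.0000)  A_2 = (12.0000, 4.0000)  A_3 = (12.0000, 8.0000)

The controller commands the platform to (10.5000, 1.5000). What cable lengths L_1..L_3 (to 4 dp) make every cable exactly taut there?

(4.7434, 2.9155, 6.6708)

L_1: Δ = A_1−P = (-4.5000, -1.5000) → ‖Δ‖ = √22.5000 = 4.7434
L_2: Δ = A_2−P = (1.5000, 2.5000) → ‖Δ‖ = √8.5000 = 2.9155
L_3: Δ = A_3−P = (1.5000, 6.5000) → ‖Δ‖ = √44.5000 = 6.6708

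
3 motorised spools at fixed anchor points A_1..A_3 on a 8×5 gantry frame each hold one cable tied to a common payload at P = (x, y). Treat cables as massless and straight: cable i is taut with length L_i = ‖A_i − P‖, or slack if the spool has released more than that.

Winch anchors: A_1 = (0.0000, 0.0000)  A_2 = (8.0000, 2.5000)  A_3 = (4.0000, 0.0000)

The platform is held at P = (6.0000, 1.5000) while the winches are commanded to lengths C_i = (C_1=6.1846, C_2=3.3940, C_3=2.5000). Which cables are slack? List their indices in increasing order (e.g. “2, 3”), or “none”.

2

cable 1: √((-6.0000)²+(-1.5000)²)=6.1847, C_1=6.1846: taut
cable 2: √((2.0000)²+(1.0000)²)=2.2361, C_2=3.3940: slack
cable 3: √((-2.0000)²+(-1.5000)²)=2.5000, C_3=2.5000: taut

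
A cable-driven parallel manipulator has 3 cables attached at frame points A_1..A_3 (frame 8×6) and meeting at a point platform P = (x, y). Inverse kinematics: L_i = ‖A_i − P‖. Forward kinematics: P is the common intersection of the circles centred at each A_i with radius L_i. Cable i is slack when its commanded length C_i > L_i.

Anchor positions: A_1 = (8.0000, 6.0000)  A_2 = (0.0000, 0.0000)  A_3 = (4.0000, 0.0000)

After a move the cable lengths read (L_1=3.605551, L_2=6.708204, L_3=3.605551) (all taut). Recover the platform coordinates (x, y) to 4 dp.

(6.0000, 3.0000)

circle eqns → linear via eq_j − eq_1; set k_j = A_j·A_j − L_j²
k_1 = 64.0000+36.0000−13.0000 = 87.0000
16.0000·x + 12.0000·y = k_1−k_2 = 132.0000
8.0000·x + 12.0000·y = k_1−k_3 = 84.0000
solve first two rows → x=6.0000, y=3.0000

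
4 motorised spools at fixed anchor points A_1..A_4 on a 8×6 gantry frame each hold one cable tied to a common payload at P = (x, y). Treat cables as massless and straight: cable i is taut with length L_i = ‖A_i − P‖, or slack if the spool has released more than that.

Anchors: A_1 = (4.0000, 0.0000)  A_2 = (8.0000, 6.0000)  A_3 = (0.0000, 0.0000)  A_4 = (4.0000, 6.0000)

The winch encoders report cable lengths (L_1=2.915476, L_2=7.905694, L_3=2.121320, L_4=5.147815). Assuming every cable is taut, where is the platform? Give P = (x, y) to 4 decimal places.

(1.5000, 1.5000)

each cable: (A_i−P)·(A_i−P) = L_i²; let k_i = ‖A_i‖²−L_i²
k_1 = 16.0000+0.0000−8.5000 = 7.5000
row 1: -8.0000x − 12.0000y = -30.0000  (k_2=37.5000)
row 2: 8.0000x + 0.0000y = 12.0000  (k_3=-4.5000)
row 3: 0.0000x − 12.0000y = -18.0000  (k_4=25.5000)
Cramer on rows 1–2 → x = 1.5000, y = 1.5000
check cable 4: ‖A_4−P‖² = 26.5000 ≈ L_4² = 26.5000 ✓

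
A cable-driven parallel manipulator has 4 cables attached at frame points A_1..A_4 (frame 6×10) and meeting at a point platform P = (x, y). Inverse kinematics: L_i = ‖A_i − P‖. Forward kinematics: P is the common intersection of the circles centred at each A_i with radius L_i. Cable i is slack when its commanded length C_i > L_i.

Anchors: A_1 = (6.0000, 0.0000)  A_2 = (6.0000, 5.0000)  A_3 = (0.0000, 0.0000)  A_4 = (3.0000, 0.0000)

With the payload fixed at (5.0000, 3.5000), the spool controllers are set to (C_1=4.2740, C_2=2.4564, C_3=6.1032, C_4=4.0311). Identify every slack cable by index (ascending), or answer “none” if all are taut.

cable 1: L_1 = ‖A_1−P‖ = 3.6401;  C_1 = 4.2740 → slack
cable 2: L_2 = ‖A_2−P‖ = 1.8028;  C_2 = 2.4564 → slack
cable 3: L_3 = ‖A_3−P‖ = 6.1033;  C_3 = 6.1032 → taut
cable 4: L_4 = ‖A_4−P‖ = 4.0311;  C_4 = 4.0311 → taut

1, 2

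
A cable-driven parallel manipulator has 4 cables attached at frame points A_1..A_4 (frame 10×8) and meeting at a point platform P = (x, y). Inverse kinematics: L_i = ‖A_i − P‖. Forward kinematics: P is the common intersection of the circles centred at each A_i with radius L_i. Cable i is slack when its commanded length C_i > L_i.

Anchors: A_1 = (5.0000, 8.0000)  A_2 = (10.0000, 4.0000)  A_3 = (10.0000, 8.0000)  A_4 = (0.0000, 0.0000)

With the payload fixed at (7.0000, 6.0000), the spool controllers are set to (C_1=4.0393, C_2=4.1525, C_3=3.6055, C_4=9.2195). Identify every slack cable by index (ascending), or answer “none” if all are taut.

1, 2

cable 1: L_1 = ‖A_1−P‖ = 2.8284;  C_1 = 4.0393 → slack
cable 2: L_2 = ‖A_2−P‖ = 3.6056;  C_2 = 4.1525 → slack
cable 3: L_3 = ‖A_3−P‖ = 3.6056;  C_3 = 3.6055 → taut
cable 4: L_4 = ‖A_4−P‖ = 9.2195;  C_4 = 9.2195 → taut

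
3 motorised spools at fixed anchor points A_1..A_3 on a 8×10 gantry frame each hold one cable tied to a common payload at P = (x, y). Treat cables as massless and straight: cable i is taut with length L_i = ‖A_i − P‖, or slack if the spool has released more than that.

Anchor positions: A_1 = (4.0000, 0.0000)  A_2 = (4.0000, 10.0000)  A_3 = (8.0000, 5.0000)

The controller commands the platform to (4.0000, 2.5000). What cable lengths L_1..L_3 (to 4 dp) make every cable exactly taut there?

(2.5000, 7.5000, 4.7170)

cable 1: Δx=0.0000, Δy=-2.5000; L_1 = √(Δx²+Δy²) = 2.5000
cable 2: Δx=0.0000, Δy=7.5000; L_2 = √(Δx²+Δy²) = 7.5000
cable 3: Δx=4.0000, Δy=2.5000; L_3 = √(Δx²+Δy²) = 4.7170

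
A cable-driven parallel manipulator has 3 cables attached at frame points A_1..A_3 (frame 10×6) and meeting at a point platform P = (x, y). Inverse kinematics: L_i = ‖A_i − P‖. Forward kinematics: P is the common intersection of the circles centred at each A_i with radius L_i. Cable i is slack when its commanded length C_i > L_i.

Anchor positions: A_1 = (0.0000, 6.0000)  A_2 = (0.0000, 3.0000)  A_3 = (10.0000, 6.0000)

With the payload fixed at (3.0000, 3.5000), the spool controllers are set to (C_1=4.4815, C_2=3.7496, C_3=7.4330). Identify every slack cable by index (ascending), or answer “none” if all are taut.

1, 2

i=1: geometric 3.9051 vs commanded 4.4815 ⇒ slack
i=2: geometric 3.0414 vs commanded 3.7496 ⇒ slack
i=3: geometric 7.4330 vs commanded 7.4330 ⇒ taut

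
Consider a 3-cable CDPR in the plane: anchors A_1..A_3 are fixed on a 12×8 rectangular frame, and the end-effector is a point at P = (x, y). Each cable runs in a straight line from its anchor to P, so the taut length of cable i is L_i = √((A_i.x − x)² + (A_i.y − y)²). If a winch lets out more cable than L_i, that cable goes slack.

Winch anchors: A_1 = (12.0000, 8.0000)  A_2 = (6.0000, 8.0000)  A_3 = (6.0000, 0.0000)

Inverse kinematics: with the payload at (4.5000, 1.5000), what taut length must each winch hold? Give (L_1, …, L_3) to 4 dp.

(9.9247, 6.6708, 2.1213)

L_1 = √((12.0000−4.5000)² + (8.0000−1.5000)²) = 9.9247
L_2 = √((6.0000−4.5000)² + (8.0000−1.5000)²) = 6.6708
L_3 = √((6.0000−4.5000)² + (0.0000−1.5000)²) = 2.1213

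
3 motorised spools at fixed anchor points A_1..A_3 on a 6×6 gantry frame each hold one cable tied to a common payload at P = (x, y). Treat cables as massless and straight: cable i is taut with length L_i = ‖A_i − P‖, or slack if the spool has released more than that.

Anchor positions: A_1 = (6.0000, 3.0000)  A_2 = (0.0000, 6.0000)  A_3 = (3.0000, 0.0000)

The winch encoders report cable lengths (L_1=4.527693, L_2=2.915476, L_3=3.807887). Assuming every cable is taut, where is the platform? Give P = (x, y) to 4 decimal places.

(1.5000, 3.5000)

circle eqns → linear via eq_j − eq_1; set q_j = A_j·A_j − L_j²
q_1 = 36.0000+9.0000−20.5000 = 24.5000
12.0000·x − 6.0000·y = q_1−q_2 = -3.0000
6.0000·x + 6.0000·y = q_1−q_3 = 30.0000
solve first two rows → x=1.5000, y=3.5000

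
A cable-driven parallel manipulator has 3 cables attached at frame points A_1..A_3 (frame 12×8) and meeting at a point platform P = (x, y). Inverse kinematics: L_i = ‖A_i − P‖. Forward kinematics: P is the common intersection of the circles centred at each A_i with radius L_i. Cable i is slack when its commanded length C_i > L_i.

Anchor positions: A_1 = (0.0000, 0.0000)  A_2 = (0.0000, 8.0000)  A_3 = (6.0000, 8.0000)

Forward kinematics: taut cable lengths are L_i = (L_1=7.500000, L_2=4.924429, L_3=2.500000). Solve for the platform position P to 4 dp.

each cable: (A_i−P)·(A_i−P) = L_i²; let q_i = ‖A_i‖²−L_i²
q_1 = 0.0000+0.0000−56.2500 = -56.2500
row 1: 0.0000x − 16.0000y = -96.0000  (q_2=39.7500)
row 2: -12.0000x − 16.0000y = -150.0000  (q_3=93.7500)
Cramer on rows 1–2 → x = 4.5000, y = 6.0000

(4.5000, 6.0000)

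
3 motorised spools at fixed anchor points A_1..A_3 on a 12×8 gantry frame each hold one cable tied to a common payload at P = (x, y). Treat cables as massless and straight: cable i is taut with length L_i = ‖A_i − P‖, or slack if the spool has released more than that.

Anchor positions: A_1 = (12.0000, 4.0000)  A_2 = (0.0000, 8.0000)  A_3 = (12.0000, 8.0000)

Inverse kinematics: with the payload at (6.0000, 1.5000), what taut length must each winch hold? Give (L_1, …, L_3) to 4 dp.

L_1: Δ = A_1−P = (6.0000, 2.5000) → ‖Δ‖ = √42.2500 = 6.5000
L_2: Δ = A_2−P = (-6.0000, 6.5000) → ‖Δ‖ = √78.2500 = 8.8459
L_3: Δ = A_3−P = (6.0000, 6.5000) → ‖Δ‖ = √78.2500 = 8.8459

(6.5000, 8.8459, 8.8459)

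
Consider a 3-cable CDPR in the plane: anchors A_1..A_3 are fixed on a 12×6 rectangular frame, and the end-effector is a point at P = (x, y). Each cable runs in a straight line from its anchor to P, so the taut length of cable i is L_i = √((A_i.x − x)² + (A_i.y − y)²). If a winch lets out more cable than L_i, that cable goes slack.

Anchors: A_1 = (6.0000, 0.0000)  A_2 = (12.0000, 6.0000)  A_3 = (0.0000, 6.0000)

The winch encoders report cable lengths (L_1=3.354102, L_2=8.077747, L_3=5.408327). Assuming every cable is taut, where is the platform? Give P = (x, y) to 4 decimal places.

circle eqns → linear via eq_j − eq_1; set q_j = A_j·A_j − L_j²
q_1 = 36.0000+0.0000−11.2500 = 24.7500
-12.0000·x − 12.0000·y = q_1−q_2 = -90.0000
12.0000·x − 12.0000·y = q_1−q_3 = 18.0000
solve first two rows → x=4.5000, y=3.0000

(4.5000, 3.0000)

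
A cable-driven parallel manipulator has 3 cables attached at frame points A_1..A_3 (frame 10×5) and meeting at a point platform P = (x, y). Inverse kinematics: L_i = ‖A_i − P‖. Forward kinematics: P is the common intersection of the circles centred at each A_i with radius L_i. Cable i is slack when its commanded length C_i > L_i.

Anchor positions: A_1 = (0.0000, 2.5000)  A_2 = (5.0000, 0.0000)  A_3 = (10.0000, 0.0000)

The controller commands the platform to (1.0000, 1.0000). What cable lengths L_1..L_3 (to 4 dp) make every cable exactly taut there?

(1.8028, 4.1231, 9.0554)

L_1 = √((0.0000−1.0000)² + (2.5000−1.0000)²) = 1.8028
L_2 = √((5.0000−1.0000)² + (0.0000−1.0000)²) = 4.1231
L_3 = √((10.0000−1.0000)² + (0.0000−1.0000)²) = 9.0554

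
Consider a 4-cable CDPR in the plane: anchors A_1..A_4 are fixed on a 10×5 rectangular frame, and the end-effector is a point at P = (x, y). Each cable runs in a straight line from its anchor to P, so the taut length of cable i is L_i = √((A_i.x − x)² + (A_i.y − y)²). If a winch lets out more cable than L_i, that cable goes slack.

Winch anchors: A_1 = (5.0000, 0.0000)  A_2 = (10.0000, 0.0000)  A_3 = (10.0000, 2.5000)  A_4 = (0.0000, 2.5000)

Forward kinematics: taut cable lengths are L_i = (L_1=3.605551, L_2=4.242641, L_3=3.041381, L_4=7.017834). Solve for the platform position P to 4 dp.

(7.0000, 3.0000)

each cable: (A_i−P)·(A_i−P) = L_i²; let q_i = ‖A_i‖²−L_i²
q_1 = 25.0000+0.0000−13.0000 = 12.0000
row 1: -10.0000x + 0.0000y = -70.0000  (q_2=82.0000)
row 2: -10.0000x − 5.0000y = -85.0000  (q_3=97.0000)
row 3: 10.0000x − 5.0000y = 55.0000  (q_4=-43.0000)
Cramer on rows 1–2 → x = 7.0000, y = 3.0000
check cable 4: ‖A_4−P‖² = 49.2500 ≈ L_4² = 49.2500 ✓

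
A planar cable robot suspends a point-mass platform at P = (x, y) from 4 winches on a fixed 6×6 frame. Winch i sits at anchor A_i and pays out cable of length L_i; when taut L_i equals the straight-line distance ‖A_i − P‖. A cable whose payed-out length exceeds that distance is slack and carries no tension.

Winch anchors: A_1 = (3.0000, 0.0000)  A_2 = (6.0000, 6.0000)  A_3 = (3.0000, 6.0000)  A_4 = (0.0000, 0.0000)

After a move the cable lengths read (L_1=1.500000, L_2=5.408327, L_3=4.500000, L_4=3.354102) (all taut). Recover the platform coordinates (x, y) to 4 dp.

(3.0000, 1.5000)

expand ‖A_i−P‖²=L_i² and subtract eq 1 (q_i ≔ ‖A_i‖²−L_i²)
q_1 = 9.0000+0.0000−2.2500 = 6.7500
eq1−eq2 → [-6.0000  -12.0000]·P = -36.0000
eq1−eq3 → [0.0000  -12.0000]·P = -18.0000
eq1−eq4 → [6.0000  0.0000]·P = 18.0000
2×2 solve → P = (3.0000, 1.5000)
check cable 4: ‖A_4−P‖² = 11.2500 ≈ L_4² = 11.2500 ✓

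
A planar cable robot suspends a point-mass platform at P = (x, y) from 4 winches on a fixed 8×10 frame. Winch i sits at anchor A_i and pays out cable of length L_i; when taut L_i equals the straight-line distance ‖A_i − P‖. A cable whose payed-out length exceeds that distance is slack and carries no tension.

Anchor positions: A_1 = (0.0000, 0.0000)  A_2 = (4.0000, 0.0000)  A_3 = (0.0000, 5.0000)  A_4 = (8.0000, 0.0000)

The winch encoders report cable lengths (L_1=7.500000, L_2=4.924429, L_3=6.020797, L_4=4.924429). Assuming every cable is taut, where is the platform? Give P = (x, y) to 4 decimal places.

expand ‖A_i−P‖²=L_i² and subtract eq 1 (c_i ≔ ‖A_i‖²−L_i²)
c_1 = 0.0000+0.0000−56.2500 = -56.2500
eq1−eq2 → [-8.0000  0.0000]·P = -48.0000
eq1−eq3 → [0.0000  -10.0000]·P = -45.0000
eq1−eq4 → [-16.0000  0.0000]·P = -96.0000
2×2 solve → P = (6.0000, 4.5000)
check cable 4: ‖A_4−P‖² = 24.2500 ≈ L_4² = 24.2500 ✓

(6.0000, 4.5000)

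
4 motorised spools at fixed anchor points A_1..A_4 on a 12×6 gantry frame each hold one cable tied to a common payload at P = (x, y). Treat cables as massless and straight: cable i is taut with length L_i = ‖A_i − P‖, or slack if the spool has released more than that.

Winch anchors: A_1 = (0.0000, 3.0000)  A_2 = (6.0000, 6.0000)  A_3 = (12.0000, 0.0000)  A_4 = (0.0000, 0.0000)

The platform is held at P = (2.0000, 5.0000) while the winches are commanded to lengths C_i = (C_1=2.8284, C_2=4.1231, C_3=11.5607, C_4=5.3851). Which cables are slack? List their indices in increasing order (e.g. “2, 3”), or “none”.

cable 1: √((-2.0000)²+(-2.0000)²)=2.8284, C_1=2.8284: taut
cable 2: √((4.0000)²+(1.0000)²)=4.1231, C_2=4.1231: taut
cable 3: √((10.0000)²+(-5.0000)²)=11.1803, C_3=11.5607: slack
cable 4: √((-2.0000)²+(-5.0000)²)=5.3852, C_4=5.3851: taut

3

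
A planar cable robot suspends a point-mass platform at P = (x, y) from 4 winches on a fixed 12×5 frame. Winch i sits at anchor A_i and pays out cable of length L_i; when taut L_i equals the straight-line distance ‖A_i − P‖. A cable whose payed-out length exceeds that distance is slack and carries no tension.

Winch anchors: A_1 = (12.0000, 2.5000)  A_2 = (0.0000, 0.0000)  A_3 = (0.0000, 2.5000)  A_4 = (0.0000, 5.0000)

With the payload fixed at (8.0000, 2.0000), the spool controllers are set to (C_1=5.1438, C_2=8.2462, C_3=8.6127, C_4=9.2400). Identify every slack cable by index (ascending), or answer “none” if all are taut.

1, 3, 4

i=1: geometric 4.0311 vs commanded 5.1438 ⇒ slack
i=2: geometric 8.2462 vs commanded 8.2462 ⇒ taut
i=3: geometric 8.0156 vs commanded 8.6127 ⇒ slack
i=4: geometric 8.5440 vs commanded 9.2400 ⇒ slack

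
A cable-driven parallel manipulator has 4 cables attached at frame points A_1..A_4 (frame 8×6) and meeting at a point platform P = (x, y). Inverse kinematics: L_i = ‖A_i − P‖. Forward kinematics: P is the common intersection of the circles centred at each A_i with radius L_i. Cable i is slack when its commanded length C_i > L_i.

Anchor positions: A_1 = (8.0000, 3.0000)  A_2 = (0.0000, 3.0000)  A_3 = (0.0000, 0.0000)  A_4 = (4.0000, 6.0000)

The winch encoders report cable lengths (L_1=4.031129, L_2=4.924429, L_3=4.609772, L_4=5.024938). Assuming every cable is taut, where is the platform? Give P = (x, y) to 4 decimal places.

(4.5000, 1.0000)

each cable: (A_i−P)·(A_i−P) = L_i²; let c_i = ‖A_i‖²−L_i²
c_1 = 64.0000+9.0000−16.2500 = 56.7500
row 1: 16.0000x + 0.0000y = 72.0000  (c_2=-15.2500)
row 2: 16.0000x + 6.0000y = 78.0000  (c_3=-21.2500)
row 3: 8.0000x − 6.0000y = 30.0000  (c_4=26.7500)
Cramer on rows 1–2 → x = 4.5000, y = 1.0000
check cable 4: ‖A_4−P‖² = 25.2500 ≈ L_4² = 25.2500 ✓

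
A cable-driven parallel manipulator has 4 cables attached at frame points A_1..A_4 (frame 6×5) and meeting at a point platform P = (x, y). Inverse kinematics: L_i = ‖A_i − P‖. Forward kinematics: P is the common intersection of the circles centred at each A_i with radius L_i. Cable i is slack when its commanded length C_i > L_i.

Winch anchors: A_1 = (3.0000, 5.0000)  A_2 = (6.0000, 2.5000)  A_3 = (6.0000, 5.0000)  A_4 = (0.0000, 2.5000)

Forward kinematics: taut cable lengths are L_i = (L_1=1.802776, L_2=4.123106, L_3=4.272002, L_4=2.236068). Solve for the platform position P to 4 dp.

expand ‖A_i−P‖²=L_i² and subtract eq 1 (q_i ≔ ‖A_i‖²−L_i²)
q_1 = 9.0000+25.0000−3.2500 = 30.7500
eq1−eq2 → [-6.0000  5.0000]·P = 5.5000
eq1−eq3 → [-6.0000  0.0000]·P = -12.0000
eq1−eq4 → [6.0000  5.0000]·P = 29.5000
2×2 solve → P = (2.0000, 3.5000)
check cable 4: ‖A_4−P‖² = 5.0000 ≈ L_4² = 5.0000 ✓

(2.0000, 3.5000)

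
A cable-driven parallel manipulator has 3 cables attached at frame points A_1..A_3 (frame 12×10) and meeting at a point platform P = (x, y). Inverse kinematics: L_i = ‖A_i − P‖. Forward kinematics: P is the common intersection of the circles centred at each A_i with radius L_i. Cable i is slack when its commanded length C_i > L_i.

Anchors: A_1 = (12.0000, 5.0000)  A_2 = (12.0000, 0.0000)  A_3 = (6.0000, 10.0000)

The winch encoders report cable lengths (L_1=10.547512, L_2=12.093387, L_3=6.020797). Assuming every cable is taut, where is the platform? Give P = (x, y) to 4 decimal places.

circle eqns → linear via eq_j − eq_1; set k_j = A_j·A_j − L_j²
k_1 = 144.0000+25.0000−111.2500 = 57.7500
0.0000·x + 10.0000·y = k_1−k_2 = 60.0000
12.0000·x − 10.0000·y = k_1−k_3 = -42.0000
solve first two rows → x=1.5000, y=6.0000

(1.5000, 6.0000)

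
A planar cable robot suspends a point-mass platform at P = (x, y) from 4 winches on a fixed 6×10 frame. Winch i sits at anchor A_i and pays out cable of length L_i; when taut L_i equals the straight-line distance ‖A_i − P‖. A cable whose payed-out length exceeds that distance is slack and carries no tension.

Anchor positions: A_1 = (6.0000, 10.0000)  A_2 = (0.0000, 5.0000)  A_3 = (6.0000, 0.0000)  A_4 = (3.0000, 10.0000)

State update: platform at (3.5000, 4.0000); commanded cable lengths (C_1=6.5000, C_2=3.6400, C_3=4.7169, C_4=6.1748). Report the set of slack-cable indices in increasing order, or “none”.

4

cable 1: √((2.5000)²+(6.0000)²)=6.5000, C_1=6.5000: taut
cable 2: √((-3.5000)²+(1.0000)²)=3.6401, C_2=3.6400: taut
cable 3: √((2.5000)²+(-4.0000)²)=4.7170, C_3=4.7169: taut
cable 4: √((-0.5000)²+(6.0000)²)=6.0208, C_4=6.1748: slack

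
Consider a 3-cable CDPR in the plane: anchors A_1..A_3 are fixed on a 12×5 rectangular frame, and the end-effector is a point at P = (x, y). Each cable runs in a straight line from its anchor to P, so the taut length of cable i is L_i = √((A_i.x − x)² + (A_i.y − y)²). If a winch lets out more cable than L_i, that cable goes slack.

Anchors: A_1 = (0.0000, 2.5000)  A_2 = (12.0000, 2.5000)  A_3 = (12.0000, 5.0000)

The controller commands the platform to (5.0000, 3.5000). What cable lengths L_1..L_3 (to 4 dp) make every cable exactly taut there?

(5.0990, 7.0711, 7.1589)

L_1: Δ = A_1−P = (-5.0000, -1.0000) → ‖Δ‖ = √26.0000 = 5.0990
L_2: Δ = A_2−P = (7.0000, -1.0000) → ‖Δ‖ = √50.0000 = 7.0711
L_3: Δ = A_3−P = (7.0000, 1.5000) → ‖Δ‖ = √51.2500 = 7.1589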